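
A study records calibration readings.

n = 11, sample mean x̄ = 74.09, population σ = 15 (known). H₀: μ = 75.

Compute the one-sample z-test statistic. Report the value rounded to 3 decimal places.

SE = σ/√n = 15/√11 = 4.5227
z = (x̄−μ₀)/SE = (74.09−75)/4.5227 = -0.2012

test statistic = -0.201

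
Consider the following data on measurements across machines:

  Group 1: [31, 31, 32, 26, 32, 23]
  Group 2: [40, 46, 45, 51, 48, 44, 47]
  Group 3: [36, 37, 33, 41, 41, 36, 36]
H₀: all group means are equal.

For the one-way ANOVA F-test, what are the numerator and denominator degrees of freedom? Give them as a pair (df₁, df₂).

degrees of freedom = [2, 17]

k = 3 groups, N = 20 total
df = (k−1, N−k) = (3−1, 20−3) = (2, 17)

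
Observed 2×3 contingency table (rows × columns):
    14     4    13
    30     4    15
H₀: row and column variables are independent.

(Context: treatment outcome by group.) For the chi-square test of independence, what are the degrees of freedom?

df = (r−1)(c−1) = (2−1)·(3−1) = 2

degrees of freedom = 2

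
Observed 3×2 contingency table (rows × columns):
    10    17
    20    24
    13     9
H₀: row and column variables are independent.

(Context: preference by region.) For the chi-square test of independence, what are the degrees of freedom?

df = (r−1)(c−1) = (3−1)·(2−1) = 2

degrees of freedom = 2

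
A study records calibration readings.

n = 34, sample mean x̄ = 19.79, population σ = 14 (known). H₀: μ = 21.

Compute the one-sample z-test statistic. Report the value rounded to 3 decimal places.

test statistic = -0.504

SE = σ/√n = 14/√34 = 2.4010
z = (x̄−μ₀)/SE = (19.79−21)/2.4010 = -0.5040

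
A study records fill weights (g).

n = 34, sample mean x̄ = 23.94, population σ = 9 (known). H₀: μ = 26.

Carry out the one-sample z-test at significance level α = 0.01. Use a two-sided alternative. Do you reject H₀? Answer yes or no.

reject H₀: no

SE = σ/√n = 9/√34 = 1.5435
z = (x̄−μ₀)/SE = (23.94−26)/1.5435 = -1.3346
p-value (two-sided) = 0.18199
At α=0.01: p ≥ α → fail to reject H₀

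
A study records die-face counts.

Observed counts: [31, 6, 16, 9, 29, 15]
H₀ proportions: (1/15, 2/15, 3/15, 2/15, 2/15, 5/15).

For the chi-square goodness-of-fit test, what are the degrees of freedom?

degrees of freedom = 5

df = k − 1 = 6 − 1 = 5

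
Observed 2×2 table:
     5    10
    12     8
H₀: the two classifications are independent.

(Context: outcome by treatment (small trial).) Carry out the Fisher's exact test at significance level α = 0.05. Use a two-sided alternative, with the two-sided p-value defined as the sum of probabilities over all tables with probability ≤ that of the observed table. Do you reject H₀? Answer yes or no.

Margins: r₁=15, r₂=20, c₁=17, c₂=18, n=35
p_obs = C(15,5)·C(20,12)/C(35,17); sum pmf over tables with pmf ≤ p_obs
p-value (two-sided) = 0.17558
At α=0.05: p ≥ α → fail to reject H₀

reject H₀: no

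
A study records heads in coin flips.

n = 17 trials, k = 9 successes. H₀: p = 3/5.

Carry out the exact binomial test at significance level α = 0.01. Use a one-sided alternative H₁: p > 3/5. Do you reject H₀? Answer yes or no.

reject H₀: no

Exact binomial: n=17, k=9, p₀=3/5=0.6000
P(X≥9) from Σ C(n,i)·p₀^i·(1−p₀)^(n−i)
p-value (one-sided, H₁ greater) = 0.80106
At α=0.01: p ≥ α → fail to reject H₀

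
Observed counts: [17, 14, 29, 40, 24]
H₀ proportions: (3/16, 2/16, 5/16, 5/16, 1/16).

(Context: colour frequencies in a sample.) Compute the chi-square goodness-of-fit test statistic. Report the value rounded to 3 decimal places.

n = 124; E_i = n·p_i = [23.25, 15.50, 38.75, 38.75, 7.75]
χ² = (17−23.25)²/23.25 + (14−15.50)²/15.50 + (29−38.75)²/38.75 + (40−38.75)²/38.75 + (24−7.75)²/7.75 = 38.3914
df = 4

test statistic = 38.391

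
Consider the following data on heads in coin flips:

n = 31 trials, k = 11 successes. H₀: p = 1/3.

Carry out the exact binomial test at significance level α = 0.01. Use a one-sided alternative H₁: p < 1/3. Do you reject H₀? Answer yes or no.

reject H₀: no

Exact binomial: n=31, k=11, p₀=1/3=0.3333
P(X≤11) from Σ C(n,i)·p₀^i·(1−p₀)^(n−i)
p-value (one-sided, H₁ less) = 0.67750
At α=0.01: p ≥ α → fail to reject H₀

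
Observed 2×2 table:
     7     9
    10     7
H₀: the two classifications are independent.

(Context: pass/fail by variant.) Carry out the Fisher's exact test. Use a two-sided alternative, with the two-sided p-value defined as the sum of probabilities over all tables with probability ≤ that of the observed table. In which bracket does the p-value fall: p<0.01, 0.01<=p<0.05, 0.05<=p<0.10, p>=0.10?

p-value bracket: p>=0.10

Margins: r₁=16, r₂=17, c₁=17, c₂=16, n=33
p_obs = C(16,7)·C(17,10)/C(33,17); sum pmf over tables with pmf ≤ p_obs
p-value (two-sided) = 0.49351
→ bracket: p>=0.10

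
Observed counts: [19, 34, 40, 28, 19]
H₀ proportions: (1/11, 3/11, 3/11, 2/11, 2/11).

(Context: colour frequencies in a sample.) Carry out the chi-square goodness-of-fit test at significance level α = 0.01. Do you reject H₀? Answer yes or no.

n = 140; E_i = n·p_i = [12.73, 38.18, 38.18, 25.45, 25.45]
χ² = (19−12.73)²/12.73 + (34−38.18)²/38.18 + (40−38.18)²/38.18 + (28−25.45)²/25.45 + (19−25.45)²/25.45 = 5.5274
df = 4
p-value (upper-tail) = 0.23733
At α=0.01: p ≥ α → fail to reject H₀

reject H₀: no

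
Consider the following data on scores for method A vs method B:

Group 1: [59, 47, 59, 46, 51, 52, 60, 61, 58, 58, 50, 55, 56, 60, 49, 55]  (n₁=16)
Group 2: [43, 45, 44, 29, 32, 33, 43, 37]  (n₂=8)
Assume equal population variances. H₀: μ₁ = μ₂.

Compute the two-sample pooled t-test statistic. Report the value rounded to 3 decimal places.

x̄₁=54.750, s₁=4.946, n₁=16
x̄₂=38.250, s₂=6.296, n₂=8
s_p² = [15·4.946² + 7·6.296²]/22 = 29.2955
SE = √(s_p²·(1/16+1/8)) = 2.3437
t = (54.750−38.250)/2.3437 = 7.0402
df = 22

test statistic = 7.040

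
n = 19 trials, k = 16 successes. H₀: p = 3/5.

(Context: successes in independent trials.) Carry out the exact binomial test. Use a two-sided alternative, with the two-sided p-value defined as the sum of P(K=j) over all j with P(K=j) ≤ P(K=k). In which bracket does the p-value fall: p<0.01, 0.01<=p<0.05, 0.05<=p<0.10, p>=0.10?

Exact binomial: n=19, k=16, p₀=3/5=0.6000
P(X=j) = C(n,j)·p₀^j·(1−p₀)^(n−j); p = Σ P(X=j) over j with P(X=j) ≤ P(X=16)
p-value (two-sided) = 0.03452
→ bracket: 0.01<=p<0.05

p-value bracket: 0.01<=p<0.05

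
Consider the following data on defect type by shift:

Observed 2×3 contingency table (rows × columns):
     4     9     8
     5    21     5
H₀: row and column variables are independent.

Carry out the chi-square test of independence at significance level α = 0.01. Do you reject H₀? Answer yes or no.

Row totals [21, 31], col totals [9, 30, 13], n=52
χ² = (4−3.63)²/3.63 + (9−12.12)²/12.12 + (8−5.25)²/5.25 + (5−5.37)²/5.37 + (21−17.88)²/17.88 + (5−7.75)²/7.75 = 3.8217
df = 2
p-value (upper-tail) = 0.14796
At α=0.01: p ≥ α → fail to reject H₀

reject H₀: no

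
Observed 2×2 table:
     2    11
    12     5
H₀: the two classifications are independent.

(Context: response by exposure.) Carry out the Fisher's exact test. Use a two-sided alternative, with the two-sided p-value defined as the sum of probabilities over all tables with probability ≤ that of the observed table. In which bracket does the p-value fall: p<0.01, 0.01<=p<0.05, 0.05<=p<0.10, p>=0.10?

p-value bracket: p<0.01

Margins: r₁=13, r₂=17, c₁=14, c₂=16, n=30
p_obs = C(13,2)·C(17,12)/C(30,14); sum pmf over tables with pmf ≤ p_obs
p-value (two-sided) = 0.00391
→ bracket: p<0.01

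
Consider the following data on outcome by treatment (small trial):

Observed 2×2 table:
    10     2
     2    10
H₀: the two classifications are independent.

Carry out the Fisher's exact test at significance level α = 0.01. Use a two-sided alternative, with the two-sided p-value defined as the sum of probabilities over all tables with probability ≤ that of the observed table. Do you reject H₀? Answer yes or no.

reject H₀: yes

Margins: r₁=12, r₂=12, c₁=12, c₂=12, n=24
p_obs = C(12,10)·C(12,2)/C(24,12); sum pmf over tables with pmf ≤ p_obs
p-value (two-sided) = 0.00333
At α=0.01: p < α → reject H₀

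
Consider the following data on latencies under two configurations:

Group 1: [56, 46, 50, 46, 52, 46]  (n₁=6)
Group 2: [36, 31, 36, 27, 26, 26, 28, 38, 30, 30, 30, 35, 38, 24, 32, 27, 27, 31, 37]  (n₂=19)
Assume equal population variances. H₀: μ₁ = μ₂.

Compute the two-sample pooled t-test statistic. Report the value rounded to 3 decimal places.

test statistic = 8.897

x̄₁=49.333, s₁=4.131, n₁=6
x̄₂=31.000, s₂=4.472, n₂=19
s_p² = [5·4.131² + 18·4.472²]/23 = 19.3623
SE = √(s_p²·(1/6+1/19)) = 2.0606
t = (49.333−31.000)/2.0606 = 8.8970
df = 23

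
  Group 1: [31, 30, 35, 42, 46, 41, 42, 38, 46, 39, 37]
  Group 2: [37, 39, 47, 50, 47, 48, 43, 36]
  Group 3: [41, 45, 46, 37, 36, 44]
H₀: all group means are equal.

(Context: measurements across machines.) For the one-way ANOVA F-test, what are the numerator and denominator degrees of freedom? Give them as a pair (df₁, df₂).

degrees of freedom = [2, 22]

k = 3 groups, N = 25 total
df = (k−1, N−k) = (3−1, 25−3) = (2, 22)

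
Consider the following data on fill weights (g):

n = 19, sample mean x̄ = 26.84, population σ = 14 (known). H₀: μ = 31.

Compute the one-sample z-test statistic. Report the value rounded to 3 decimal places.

SE = σ/√n = 14/√19 = 3.2118
z = (x̄−μ₀)/SE = (26.84−31)/3.2118 = -1.2952

test statistic = -1.295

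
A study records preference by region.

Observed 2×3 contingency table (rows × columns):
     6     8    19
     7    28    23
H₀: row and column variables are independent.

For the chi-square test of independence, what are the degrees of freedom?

df = (r−1)(c−1) = (2−1)·(3−1) = 2

degrees of freedom = 2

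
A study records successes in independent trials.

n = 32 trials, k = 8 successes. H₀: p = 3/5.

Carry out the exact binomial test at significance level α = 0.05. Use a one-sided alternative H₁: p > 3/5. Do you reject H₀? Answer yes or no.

Exact binomial: n=32, k=8, p₀=3/5=0.6000
P(X≥8) from Σ C(n,i)·p₀^i·(1−p₀)^(n−i)
p-value (one-sided, H₁ greater) = 0.99999
At α=0.05: p ≥ α → fail to reject H₀

reject H₀: no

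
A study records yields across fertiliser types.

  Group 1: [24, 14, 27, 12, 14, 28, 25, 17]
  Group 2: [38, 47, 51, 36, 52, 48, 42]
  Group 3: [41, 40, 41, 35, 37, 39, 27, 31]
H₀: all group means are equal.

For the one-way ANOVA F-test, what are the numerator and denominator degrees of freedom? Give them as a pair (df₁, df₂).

k = 3 groups, N = 23 total
df = (k−1, N−k) = (3−1, 23−3) = (2, 20)

degrees of freedom = [2, 20]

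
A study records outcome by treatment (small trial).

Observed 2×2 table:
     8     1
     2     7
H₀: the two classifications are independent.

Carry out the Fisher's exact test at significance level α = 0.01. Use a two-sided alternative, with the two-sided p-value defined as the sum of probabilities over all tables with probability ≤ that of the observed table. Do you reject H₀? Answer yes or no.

Margins: r₁=9, r₂=9, c₁=10, c₂=8, n=18
p_obs = C(9,8)·C(9,2)/C(18,10); sum pmf over tables with pmf ≤ p_obs
p-value (two-sided) = 0.01522
At α=0.01: p ≥ α → fail to reject H₀

reject H₀: no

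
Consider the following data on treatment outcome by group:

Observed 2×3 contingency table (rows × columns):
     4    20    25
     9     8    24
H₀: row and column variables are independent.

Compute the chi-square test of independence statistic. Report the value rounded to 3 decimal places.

test statistic = 6.426

Row totals [49, 41], col totals [13, 28, 49], n=90
χ² = (4−7.08)²/7.08 + (20−15.24)²/15.24 + (25−26.68)²/26.68 + (9−5.92)²/5.92 + (8−12.76)²/12.76 + (24−22.32)²/22.32 = 6.4260
df = 2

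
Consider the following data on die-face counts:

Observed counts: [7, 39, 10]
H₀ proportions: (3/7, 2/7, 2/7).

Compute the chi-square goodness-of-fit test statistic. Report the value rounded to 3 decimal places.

test statistic = 47.354

n = 56; E_i = n·p_i = [24.00, 16.00, 16.00]
χ² = (7−24.00)²/24.00 + (39−16.00)²/16.00 + (10−16.00)²/16.00 = 47.3542
df = 2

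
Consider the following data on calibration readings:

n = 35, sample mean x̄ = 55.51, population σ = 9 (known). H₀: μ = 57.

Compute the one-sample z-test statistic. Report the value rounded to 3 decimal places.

test statistic = -0.979

SE = σ/√n = 9/√35 = 1.5213
z = (x̄−μ₀)/SE = (55.51−57)/1.5213 = -0.9794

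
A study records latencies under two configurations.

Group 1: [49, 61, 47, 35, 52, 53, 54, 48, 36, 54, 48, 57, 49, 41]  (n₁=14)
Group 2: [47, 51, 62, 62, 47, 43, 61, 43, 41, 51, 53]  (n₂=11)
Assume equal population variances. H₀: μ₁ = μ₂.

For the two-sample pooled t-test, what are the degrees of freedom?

degrees of freedom = 23

df = n₁ + n₂ − 2 = 14 + 11 − 2 = 23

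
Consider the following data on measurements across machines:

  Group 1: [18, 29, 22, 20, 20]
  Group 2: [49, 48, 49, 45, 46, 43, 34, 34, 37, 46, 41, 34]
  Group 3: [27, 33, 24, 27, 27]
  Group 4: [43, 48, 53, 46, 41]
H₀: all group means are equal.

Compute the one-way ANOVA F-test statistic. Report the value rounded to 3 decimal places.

test statistic = 29.977

Group means [21.80, 42.17, 27.60, 46.20], grand mean 36.444
SSB = Σnᵢ(x̄ᵢ−x̄)² = 2332.200; SSW = ΣΣ(x−x̄ᵢ)² = 596.467
MSB = 2332.200/3 = 777.4000; MSW = 596.467/23 = 25.9333
F = MSB/MSW = 29.9769
df = (3, 23)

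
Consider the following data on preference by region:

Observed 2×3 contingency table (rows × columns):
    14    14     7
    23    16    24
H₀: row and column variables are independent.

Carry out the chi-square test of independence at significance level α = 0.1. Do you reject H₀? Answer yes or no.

Row totals [35, 63], col totals [37, 30, 31], n=98
χ² = (14−13.21)²/13.21 + (14−10.71)²/10.71 + (7−11.07)²/11.07 + (23−23.79)²/23.79 + (16−19.29)²/19.29 + (24−19.93)²/19.93 = 3.9691
df = 2
p-value (upper-tail) = 0.13744
At α=0.1: p ≥ α → fail to reject H₀

reject H₀: no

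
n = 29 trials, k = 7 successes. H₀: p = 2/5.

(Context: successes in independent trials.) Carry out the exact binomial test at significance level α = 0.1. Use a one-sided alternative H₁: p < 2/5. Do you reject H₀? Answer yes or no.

reject H₀: yes

Exact binomial: n=29, k=7, p₀=2/5=0.4000
P(X≤7) from Σ C(n,i)·p₀^i·(1−p₀)^(n−i)
p-value (one-sided, H₁ less) = 0.05699
At α=0.1: p < α → reject H₀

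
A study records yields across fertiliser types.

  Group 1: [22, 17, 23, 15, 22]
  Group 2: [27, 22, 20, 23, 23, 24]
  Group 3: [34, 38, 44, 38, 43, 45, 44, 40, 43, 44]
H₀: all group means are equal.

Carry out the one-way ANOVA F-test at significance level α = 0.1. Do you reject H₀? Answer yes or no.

Group means [19.80, 23.17, 41.30], grand mean 31.000
SSB = Σnᵢ(x̄ᵢ−x̄)² = 2056.267; SSW = ΣΣ(x−x̄ᵢ)² = 195.733
MSB = 2056.267/2 = 1028.1333; MSW = 195.733/18 = 10.8741
F = MSB/MSW = 94.5490
df = (2, 18)
p-value (upper-tail) = 0.00000
At α=0.1: p < α → reject H₀

reject H₀: yes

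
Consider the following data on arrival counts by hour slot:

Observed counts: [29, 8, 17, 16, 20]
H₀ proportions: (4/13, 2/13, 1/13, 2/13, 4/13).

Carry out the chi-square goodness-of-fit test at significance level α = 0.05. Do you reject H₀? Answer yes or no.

n = 90; E_i = n·p_i = [27.69, 13.85, 6.92, 13.85, 27.69]
χ² = (29−27.69)²/27.69 + (8−13.85)²/13.85 + (17−6.92)²/6.92 + (16−13.85)²/13.85 + (20−27.69)²/27.69 = 19.6694
df = 4
p-value (upper-tail) = 0.00058
At α=0.05: p < α → reject H₀

reject H₀: yes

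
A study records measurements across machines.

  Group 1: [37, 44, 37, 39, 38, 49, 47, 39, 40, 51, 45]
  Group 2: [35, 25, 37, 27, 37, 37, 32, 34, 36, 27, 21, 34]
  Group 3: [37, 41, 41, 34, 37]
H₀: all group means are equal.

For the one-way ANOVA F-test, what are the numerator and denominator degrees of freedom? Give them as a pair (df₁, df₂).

k = 3 groups, N = 28 total
df = (k−1, N−k) = (3−1, 28−3) = (2, 25)

degrees of freedom = [2, 25]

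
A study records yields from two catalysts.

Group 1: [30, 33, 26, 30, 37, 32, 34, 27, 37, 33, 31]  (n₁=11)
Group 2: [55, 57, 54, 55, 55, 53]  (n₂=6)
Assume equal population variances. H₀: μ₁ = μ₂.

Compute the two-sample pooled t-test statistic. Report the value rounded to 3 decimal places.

x̄₁=31.818, s₁=3.545, n₁=11
x̄₂=54.833, s₂=1.329, n₂=6
s_p² = [10·3.545² + 5·1.329²]/15 = 8.9646
SE = √(s_p²·(1/11+1/6)) = 1.5196
t = (31.818−54.833)/1.5196 = -15.1459
df = 15

test statistic = -15.146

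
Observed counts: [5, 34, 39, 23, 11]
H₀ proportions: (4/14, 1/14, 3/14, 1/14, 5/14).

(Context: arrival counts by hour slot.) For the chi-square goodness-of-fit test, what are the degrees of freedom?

df = k − 1 = 5 − 1 = 4

degrees of freedom = 4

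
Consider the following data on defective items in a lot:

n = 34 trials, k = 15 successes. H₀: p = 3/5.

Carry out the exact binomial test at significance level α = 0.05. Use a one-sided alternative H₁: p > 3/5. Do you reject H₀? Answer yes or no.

Exact binomial: n=34, k=15, p₀=3/5=0.6000
P(X≥15) from Σ C(n,i)·p₀^i·(1−p₀)^(n−i)
p-value (one-sided, H₁ greater) = 0.97955
At α=0.05: p ≥ α → fail to reject H₀

reject H₀: no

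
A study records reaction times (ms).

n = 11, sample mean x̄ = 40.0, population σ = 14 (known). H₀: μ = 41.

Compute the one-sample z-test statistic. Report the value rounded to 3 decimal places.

SE = σ/√n = 14/√11 = 4.2212
z = (x̄−μ₀)/SE = (40.0−41)/4.2212 = -0.2369

test statistic = -0.237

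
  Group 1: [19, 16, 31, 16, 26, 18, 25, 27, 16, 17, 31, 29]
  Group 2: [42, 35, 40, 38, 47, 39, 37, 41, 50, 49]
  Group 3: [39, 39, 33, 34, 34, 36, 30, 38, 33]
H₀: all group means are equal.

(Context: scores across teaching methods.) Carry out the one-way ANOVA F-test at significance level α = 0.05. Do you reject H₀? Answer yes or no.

Group means [22.58, 41.80, 35.11], grand mean 32.419
SSB = Σnᵢ(x̄ᵢ−x̄)² = 2106.143; SSW = ΣΣ(x−x̄ᵢ)² = 733.406
MSB = 2106.143/2 = 1053.0714; MSW = 733.406/28 = 26.1931
F = MSB/MSW = 40.2042
df = (2, 28)
p-value (upper-tail) = 0.00000
At α=0.05: p < α → reject H₀

reject H₀: yes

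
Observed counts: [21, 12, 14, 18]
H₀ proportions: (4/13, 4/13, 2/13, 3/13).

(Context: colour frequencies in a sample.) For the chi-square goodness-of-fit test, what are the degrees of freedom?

degrees of freedom = 3

df = k − 1 = 4 − 1 = 3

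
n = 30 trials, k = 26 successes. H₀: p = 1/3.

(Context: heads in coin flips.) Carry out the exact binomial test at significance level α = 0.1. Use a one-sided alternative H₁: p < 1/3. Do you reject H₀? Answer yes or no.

Exact binomial: n=30, k=26, p₀=1/3=0.3333
P(X≤26) from Σ C(n,i)·p₀^i·(1−p₀)^(n−i)
p-value (one-sided, H₁ less) = 1.00000
At α=0.1: p ≥ α → fail to reject H₀

reject H₀: no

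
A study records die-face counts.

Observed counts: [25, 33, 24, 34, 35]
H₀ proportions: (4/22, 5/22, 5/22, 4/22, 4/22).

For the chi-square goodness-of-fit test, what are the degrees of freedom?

degrees of freedom = 4

df = k − 1 = 5 − 1 = 4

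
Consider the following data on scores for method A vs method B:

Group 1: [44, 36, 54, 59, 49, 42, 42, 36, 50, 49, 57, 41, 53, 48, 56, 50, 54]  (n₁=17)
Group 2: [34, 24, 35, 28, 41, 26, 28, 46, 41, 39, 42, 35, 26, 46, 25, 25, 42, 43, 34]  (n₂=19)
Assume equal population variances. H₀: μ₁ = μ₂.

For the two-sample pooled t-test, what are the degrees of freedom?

degrees of freedom = 34

df = n₁ + n₂ − 2 = 17 + 19 − 2 = 34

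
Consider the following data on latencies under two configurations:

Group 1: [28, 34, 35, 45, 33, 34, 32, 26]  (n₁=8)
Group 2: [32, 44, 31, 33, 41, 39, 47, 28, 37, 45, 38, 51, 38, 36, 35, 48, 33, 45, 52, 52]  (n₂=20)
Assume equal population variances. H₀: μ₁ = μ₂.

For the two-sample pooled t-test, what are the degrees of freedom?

df = n₁ + n₂ − 2 = 8 + 20 − 2 = 26

degrees of freedom = 26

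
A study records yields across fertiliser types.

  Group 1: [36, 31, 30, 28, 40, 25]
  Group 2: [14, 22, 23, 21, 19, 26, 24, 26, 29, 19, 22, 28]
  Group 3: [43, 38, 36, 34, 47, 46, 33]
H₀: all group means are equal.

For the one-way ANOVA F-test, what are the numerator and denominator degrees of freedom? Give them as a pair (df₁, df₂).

k = 3 groups, N = 25 total
df = (k−1, N−k) = (3−1, 25−3) = (2, 22)

degrees of freedom = [2, 22]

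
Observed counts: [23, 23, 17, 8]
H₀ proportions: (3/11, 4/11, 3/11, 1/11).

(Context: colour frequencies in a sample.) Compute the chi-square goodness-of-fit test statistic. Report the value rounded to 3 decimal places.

n = 71; E_i = n·p_i = [19.36, 25.82, 19.36, 6.45]
χ² = (23−19.36)²/19.36 + (23−25.82)²/25.82 + (17−19.36)²/19.36 + (8−6.45)²/6.45 = 1.6491
df = 3

test statistic = 1.649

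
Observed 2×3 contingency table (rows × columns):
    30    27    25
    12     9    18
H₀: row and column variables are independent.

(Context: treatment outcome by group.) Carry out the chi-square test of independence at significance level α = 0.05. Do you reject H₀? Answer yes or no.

Row totals [82, 39], col totals [42, 36, 43], n=121
χ² = (30−28.46)²/28.46 + (27−24.40)²/24.40 + (25−29.14)²/29.14 + (12−13.54)²/13.54 + (9−11.60)²/11.60 + (18−13.86)²/13.86 = 2.9447
df = 2
p-value (upper-tail) = 0.22938
At α=0.05: p ≥ α → fail to reject H₀

reject H₀: no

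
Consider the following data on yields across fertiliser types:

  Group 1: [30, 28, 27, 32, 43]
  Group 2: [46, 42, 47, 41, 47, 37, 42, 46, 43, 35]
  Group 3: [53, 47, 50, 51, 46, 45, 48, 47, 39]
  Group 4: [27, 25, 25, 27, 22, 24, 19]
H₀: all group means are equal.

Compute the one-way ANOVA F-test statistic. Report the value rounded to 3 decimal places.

test statistic = 45.418

Group means [32.00, 42.60, 47.33, 24.14], grand mean 38.097
SSB = Σnᵢ(x̄ᵢ−x̄)² = 2519.453; SSW = ΣΣ(x−x̄ᵢ)² = 499.257
MSB = 2519.453/3 = 839.8175; MSW = 499.257/27 = 18.4910
F = MSB/MSW = 45.4176
df = (3, 27)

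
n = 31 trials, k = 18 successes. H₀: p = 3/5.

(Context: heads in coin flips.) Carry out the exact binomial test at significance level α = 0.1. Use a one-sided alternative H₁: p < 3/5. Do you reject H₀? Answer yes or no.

reject H₀: no

Exact binomial: n=31, k=18, p₀=3/5=0.6000
P(X≤18) from Σ C(n,i)·p₀^i·(1−p₀)^(n−i)
p-value (one-sided, H₁ less) = 0.48048
At α=0.1: p ≥ α → fail to reject H₀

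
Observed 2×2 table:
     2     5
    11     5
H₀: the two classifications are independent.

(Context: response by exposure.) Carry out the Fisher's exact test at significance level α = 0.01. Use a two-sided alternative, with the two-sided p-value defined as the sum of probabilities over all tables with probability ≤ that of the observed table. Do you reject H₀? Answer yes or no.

reject H₀: no

Margins: r₁=7, r₂=16, c₁=13, c₂=10, n=23
p_obs = C(7,2)·C(16,11)/C(23,13); sum pmf over tables with pmf ≤ p_obs
p-value (two-sided) = 0.16880
At α=0.01: p ≥ α → fail to reject H₀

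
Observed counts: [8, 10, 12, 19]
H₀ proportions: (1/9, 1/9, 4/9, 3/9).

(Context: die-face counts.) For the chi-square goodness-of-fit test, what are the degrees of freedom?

df = k − 1 = 4 − 1 = 3

degrees of freedom = 3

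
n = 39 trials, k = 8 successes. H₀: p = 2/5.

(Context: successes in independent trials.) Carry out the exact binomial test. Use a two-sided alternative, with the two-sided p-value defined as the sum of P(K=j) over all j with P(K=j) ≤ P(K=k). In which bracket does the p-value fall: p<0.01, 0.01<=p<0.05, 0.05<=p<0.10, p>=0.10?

p-value bracket: 0.01<=p<0.05

Exact binomial: n=39, k=8, p₀=2/5=0.4000
P(X=j) = C(n,j)·p₀^j·(1−p₀)^(n−j); p = Σ P(X=j) over j with P(X=j) ≤ P(X=8)
p-value (two-sided) = 0.01355
→ bracket: 0.01<=p<0.05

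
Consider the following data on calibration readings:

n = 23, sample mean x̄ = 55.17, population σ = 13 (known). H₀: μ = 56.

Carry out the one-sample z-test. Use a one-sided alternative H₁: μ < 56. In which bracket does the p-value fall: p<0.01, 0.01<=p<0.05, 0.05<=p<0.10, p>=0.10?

SE = σ/√n = 13/√23 = 2.7107
z = (x̄−μ₀)/SE = (55.17−56)/2.7107 = -0.3062
p-value (one-sided, H₁ less) = 0.37973
→ bracket: p>=0.10

p-value bracket: p>=0.10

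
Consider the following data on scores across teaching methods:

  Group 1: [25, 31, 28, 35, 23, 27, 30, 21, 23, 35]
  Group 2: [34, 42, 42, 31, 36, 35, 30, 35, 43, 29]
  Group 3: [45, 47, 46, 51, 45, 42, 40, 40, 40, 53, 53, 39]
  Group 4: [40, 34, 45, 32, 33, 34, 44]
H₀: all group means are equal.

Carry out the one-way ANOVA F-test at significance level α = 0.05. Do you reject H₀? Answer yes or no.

reject H₀: yes

Group means [27.80, 35.70, 45.08, 37.43], grand mean 36.872
SSB = Σnᵢ(x̄ᵢ−x̄)² = 1648.028; SSW = ΣΣ(x−x̄ᵢ)² = 924.331
MSB = 1648.028/3 = 549.3427; MSW = 924.331/35 = 26.4095
F = MSB/MSW = 20.8010
df = (3, 35)
p-value (upper-tail) = 0.00000
At α=0.05: p < α → reject H₀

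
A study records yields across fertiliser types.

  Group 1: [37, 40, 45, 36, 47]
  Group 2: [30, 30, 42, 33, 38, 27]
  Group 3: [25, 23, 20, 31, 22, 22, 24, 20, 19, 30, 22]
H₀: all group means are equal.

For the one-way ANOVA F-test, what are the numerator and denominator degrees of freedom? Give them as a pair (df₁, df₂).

k = 3 groups, N = 22 total
df = (k−1, N−k) = (3−1, 22−3) = (2, 19)

degrees of freedom = [2, 19]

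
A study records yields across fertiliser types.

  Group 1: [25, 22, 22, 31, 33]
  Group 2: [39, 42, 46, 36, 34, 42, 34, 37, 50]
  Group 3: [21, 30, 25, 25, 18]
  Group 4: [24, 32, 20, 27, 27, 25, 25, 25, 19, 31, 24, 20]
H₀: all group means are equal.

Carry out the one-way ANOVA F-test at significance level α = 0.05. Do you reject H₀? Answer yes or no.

reject H₀: yes

Group means [26.60, 40.00, 23.80, 24.92], grand mean 29.387
SSB = Σnᵢ(x̄ᵢ−x̄)² = 1448.438; SSW = ΣΣ(x−x̄ᵢ)² = 610.917
MSB = 1448.438/3 = 482.8127; MSW = 610.917/27 = 22.6265
F = MSB/MSW = 21.3383
df = (3, 27)
p-value (upper-tail) = 0.00000
At α=0.05: p < α → reject H₀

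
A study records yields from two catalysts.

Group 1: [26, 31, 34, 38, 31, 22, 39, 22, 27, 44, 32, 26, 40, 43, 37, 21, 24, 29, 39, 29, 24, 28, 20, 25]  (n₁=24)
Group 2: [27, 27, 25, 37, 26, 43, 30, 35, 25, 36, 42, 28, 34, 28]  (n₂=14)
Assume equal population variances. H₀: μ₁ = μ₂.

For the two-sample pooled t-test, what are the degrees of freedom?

degrees of freedom = 36

df = n₁ + n₂ − 2 = 24 + 14 − 2 = 36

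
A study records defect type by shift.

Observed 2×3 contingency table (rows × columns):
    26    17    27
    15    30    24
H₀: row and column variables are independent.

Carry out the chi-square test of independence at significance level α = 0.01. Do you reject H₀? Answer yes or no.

Row totals [70, 69], col totals [41, 47, 51], n=139
χ² = (26−20.65)²/20.65 + (17−23.67)²/23.67 + (27−25.68)²/25.68 + (15−20.35)²/20.35 + (30−23.33)²/23.33 + (24−25.32)²/25.32 = 6.7166
df = 2
p-value (upper-tail) = 0.03479
At α=0.01: p ≥ α → fail to reject H₀

reject H₀: no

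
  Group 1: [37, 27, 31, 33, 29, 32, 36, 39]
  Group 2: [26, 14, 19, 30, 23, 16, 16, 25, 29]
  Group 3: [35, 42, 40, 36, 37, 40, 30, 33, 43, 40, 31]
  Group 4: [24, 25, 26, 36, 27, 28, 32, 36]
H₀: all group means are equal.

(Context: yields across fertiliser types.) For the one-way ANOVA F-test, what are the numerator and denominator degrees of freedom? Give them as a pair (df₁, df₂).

k = 4 groups, N = 36 total
df = (k−1, N−k) = (4−1, 36−4) = (3, 32)

degrees of freedom = [3, 32]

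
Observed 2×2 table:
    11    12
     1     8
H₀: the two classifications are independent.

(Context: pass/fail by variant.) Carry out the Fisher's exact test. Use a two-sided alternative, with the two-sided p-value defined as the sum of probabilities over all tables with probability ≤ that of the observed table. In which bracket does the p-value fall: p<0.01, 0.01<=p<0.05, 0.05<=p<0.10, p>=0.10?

Margins: r₁=23, r₂=9, c₁=12, c₂=20, n=32
p_obs = C(23,11)·C(9,1)/C(32,12); sum pmf over tables with pmf ≤ p_obs
p-value (two-sided) = 0.10316
→ bracket: p>=0.10

p-value bracket: p>=0.10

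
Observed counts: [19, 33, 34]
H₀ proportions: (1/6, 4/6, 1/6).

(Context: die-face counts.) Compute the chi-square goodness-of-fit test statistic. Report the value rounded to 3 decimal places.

test statistic = 38.831

n = 86; E_i = n·p_i = [14.33, 57.33, 14.33]
χ² = (19−14.33)²/14.33 + (33−57.33)²/57.33 + (34−14.33)²/14.33 = 38.8314
df = 2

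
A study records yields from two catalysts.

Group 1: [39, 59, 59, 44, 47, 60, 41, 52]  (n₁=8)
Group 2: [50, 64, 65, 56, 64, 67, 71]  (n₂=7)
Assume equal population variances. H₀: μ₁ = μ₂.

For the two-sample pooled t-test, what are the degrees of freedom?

degrees of freedom = 13

df = n₁ + n₂ − 2 = 8 + 7 − 2 = 13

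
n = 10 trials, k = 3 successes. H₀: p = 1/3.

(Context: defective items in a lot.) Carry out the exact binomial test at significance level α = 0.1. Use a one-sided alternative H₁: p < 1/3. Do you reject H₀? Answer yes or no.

reject H₀: no

Exact binomial: n=10, k=3, p₀=1/3=0.3333
P(X≤3) from Σ C(n,i)·p₀^i·(1−p₀)^(n−i)
p-value (one-sided, H₁ less) = 0.55926
At α=0.1: p ≥ α → fail to reject H₀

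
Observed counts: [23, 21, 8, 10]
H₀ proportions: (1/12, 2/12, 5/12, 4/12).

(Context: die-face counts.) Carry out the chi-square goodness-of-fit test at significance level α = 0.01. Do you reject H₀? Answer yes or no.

reject H₀: yes

n = 62; E_i = n·p_i = [5.17, 10.33, 25.83, 20.67]
χ² = (23−5.17)²/5.17 + (21−10.33)²/10.33 + (8−25.83)²/25.83 + (10−20.67)²/20.67 = 90.3806
df = 3
p-value (upper-tail) = 0.00000
At α=0.01: p < α → reject H₀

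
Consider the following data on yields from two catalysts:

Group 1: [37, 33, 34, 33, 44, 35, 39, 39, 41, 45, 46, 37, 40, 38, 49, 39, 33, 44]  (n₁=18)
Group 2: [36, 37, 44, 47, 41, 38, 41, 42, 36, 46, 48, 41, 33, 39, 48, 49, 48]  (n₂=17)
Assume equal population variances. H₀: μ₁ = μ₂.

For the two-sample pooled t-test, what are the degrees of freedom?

degrees of freedom = 33

df = n₁ + n₂ − 2 = 18 + 17 − 2 = 33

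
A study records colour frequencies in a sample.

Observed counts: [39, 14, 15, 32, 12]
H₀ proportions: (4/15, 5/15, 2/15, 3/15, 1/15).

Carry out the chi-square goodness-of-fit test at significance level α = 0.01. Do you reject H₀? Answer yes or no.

n = 112; E_i = n·p_i = [29.87, 37.33, 14.93, 22.40, 7.47]
χ² = (39−29.87)²/29.87 + (14−37.33)²/37.33 + (15−14.93)²/14.93 + (32−22.40)²/22.40 + (12−7.47)²/7.47 = 24.2433
df = 4
p-value (upper-tail) = 0.00007
At α=0.01: p < α → reject H₀

reject H₀: yes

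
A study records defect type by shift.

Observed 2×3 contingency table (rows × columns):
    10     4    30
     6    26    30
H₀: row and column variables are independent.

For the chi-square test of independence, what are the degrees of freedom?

degrees of freedom = 2

df = (r−1)(c−1) = (2−1)·(3−1) = 2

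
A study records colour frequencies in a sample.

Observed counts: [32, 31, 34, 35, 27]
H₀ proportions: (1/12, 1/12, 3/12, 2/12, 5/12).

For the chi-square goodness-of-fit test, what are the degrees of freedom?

df = k − 1 = 5 − 1 = 4

degrees of freedom = 4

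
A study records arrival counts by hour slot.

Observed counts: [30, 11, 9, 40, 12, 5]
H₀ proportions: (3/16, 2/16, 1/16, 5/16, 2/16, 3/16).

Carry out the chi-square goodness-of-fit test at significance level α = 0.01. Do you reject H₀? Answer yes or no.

reject H₀: yes

n = 107; E_i = n·p_i = [20.06, 13.38, 6.69, 33.44, 13.38, 20.06]
χ² = (30−20.06)²/20.06 + (11−13.38)²/13.38 + (9−6.69)²/6.69 + (40−33.44)²/33.44 + (12−13.38)²/13.38 + (5−20.06)²/20.06 = 18.8816
df = 5
p-value (upper-tail) = 0.00202
At α=0.01: p < α → reject H₀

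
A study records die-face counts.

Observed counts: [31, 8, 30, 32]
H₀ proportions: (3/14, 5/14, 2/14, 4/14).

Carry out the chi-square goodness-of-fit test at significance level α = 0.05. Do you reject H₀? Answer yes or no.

n = 101; E_i = n·p_i = [21.64, 36.07, 14.43, 28.86]
χ² = (31−21.64)²/21.64 + (8−36.07)²/36.07 + (30−14.43)²/14.43 + (32−28.86)²/28.86 = 43.0383
df = 3
p-value (upper-tail) = 0.00000
At α=0.05: p < α → reject H₀

reject H₀: yes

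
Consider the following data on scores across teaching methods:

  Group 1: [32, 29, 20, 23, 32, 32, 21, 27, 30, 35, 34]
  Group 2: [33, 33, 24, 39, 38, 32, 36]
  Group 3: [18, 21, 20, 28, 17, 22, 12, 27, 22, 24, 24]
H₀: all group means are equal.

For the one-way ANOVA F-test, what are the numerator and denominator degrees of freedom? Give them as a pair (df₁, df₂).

degrees of freedom = [2, 26]

k = 3 groups, N = 29 total
df = (k−1, N−k) = (3−1, 29−3) = (2, 26)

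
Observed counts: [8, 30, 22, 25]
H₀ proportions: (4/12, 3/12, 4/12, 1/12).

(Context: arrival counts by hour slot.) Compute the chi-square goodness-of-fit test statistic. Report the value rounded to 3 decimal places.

n = 85; E_i = n·p_i = [28.33, 21.25, 28.33, 7.08]
χ² = (8−28.33)²/28.33 + (30−21.25)²/21.25 + (22−28.33)²/28.33 + (25−7.08)²/7.08 = 64.9294
df = 3

test statistic = 64.929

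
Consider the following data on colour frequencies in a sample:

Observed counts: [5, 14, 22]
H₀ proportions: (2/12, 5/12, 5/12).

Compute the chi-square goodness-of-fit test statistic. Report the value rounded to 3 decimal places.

test statistic = 2.463

n = 41; E_i = n·p_i = [6.83, 17.08, 17.08]
χ² = (5−6.83)²/6.83 + (14−17.08)²/17.08 + (22−17.08)²/17.08 = 2.4634
df = 2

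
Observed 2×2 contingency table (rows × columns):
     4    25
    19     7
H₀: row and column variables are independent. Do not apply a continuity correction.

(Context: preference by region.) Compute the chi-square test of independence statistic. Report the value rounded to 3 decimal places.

test statistic = 19.803

Row totals [29, 26], col totals [23, 32], n=55
χ² = (4−12.13)²/12.13 + (25−16.87)²/16.87 + (19−10.87)²/10.87 + (7−15.13)²/15.13 = 19.8029
df = 1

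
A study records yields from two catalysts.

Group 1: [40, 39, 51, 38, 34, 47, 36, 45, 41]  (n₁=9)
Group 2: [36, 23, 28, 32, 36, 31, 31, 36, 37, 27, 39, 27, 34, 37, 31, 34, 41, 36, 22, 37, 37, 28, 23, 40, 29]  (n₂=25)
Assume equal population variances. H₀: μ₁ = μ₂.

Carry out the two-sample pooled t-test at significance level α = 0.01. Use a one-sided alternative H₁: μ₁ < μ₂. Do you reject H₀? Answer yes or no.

reject H₀: no

x̄₁=41.222, s₁=5.472, n₁=9
x̄₂=32.480, s₂=5.463, n₂=25
s_p² = [8·5.472² + 24·5.463²]/32 = 29.8686
SE = √(s_p²·(1/9+1/25)) = 2.1245
t = (41.222−32.480)/2.1245 = 4.1150
df = 32
p-value (one-sided, H₁ less) = 0.99987
At α=0.01: p ≥ α → fail to reject H₀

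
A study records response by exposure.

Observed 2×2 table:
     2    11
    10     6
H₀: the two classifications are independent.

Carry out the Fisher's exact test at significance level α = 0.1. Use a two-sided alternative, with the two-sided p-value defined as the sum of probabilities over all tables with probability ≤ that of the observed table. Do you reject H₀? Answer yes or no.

reject H₀: yes

Margins: r₁=13, r₂=16, c₁=12, c₂=17, n=29
p_obs = C(13,2)·C(16,10)/C(29,12); sum pmf over tables with pmf ≤ p_obs
p-value (two-sided) = 0.02157
At α=0.1: p < α → reject H₀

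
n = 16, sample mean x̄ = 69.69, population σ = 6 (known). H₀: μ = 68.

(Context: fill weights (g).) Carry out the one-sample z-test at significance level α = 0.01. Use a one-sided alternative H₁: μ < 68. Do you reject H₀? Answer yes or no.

reject H₀: no

SE = σ/√n = 6/√16 = 1.5000
z = (x̄−μ₀)/SE = (69.69−68)/1.5000 = 1.1267
p-value (one-sided, H₁ less) = 0.87006
At α=0.01: p ≥ α → fail to reject H₀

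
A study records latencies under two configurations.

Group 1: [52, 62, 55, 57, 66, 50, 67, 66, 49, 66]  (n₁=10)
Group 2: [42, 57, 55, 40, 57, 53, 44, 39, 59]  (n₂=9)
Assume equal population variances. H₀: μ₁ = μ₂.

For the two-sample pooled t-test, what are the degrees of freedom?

degrees of freedom = 17

df = n₁ + n₂ − 2 = 10 + 9 − 2 = 17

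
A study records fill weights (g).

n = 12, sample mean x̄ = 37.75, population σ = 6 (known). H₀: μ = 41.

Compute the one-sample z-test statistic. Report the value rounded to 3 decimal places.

test statistic = -1.876

SE = σ/√n = 6/√12 = 1.7321
z = (x̄−μ₀)/SE = (37.75−41)/1.7321 = -1.8764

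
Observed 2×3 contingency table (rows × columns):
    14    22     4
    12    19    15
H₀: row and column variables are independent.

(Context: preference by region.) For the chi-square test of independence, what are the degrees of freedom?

degrees of freedom = 2

df = (r−1)(c−1) = (2−1)·(3−1) = 2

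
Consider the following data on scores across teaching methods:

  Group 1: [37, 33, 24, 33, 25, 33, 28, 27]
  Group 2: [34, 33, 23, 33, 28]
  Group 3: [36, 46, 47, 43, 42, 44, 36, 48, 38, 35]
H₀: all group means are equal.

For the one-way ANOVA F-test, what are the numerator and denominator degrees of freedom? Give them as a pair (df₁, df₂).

k = 3 groups, N = 23 total
df = (k−1, N−k) = (3−1, 23−3) = (2, 20)

degrees of freedom = [2, 20]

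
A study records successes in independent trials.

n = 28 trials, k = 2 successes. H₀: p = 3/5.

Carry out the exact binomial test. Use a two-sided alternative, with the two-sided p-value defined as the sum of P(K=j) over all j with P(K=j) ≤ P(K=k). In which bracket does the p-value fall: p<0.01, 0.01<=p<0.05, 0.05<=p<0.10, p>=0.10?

Exact binomial: n=28, k=2, p₀=3/5=0.6000
P(X=j) = C(n,j)·p₀^j·(1−p₀)^(n−j); p = Σ P(X=j) over j with P(X=j) ≤ P(X=2)
p-value (two-sided) = 0.00000
→ bracket: p<0.01

p-value bracket: p<0.01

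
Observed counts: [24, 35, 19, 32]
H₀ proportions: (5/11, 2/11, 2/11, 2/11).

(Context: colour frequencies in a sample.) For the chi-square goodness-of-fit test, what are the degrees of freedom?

degrees of freedom = 3

df = k − 1 = 4 − 1 = 3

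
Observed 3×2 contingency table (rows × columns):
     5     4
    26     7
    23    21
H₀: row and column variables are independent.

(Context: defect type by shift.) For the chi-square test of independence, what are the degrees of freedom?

df = (r−1)(c−1) = (3−1)·(2−1) = 2

degrees of freedom = 2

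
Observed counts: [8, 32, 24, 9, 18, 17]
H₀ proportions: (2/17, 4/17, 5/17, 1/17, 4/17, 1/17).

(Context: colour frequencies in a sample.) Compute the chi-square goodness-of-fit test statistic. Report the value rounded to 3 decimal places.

n = 108; E_i = n·p_i = [12.71, 25.41, 31.76, 6.35, 25.41, 6.35]
χ² = (8−12.71)²/12.71 + (32−25.41)²/25.41 + (24−31.76)²/31.76 + (9−6.35)²/6.35 + (18−25.41)²/25.41 + (17−6.35)²/6.35 = 26.4574
df = 5

test statistic = 26.457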